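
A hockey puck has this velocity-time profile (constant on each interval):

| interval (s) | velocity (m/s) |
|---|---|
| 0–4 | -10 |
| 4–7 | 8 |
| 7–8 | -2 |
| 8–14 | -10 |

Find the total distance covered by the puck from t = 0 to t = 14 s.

Total distance travelled is ∫|v| dt — sum the magnitudes of each area piece.
0–4 s: |-10| × 4 = 40 m
4–7 s: |8| × 3 = 24 m
7–8 s: |-2| × 1 = 2 m
8–14 s: |-10| × 6 = 60 m
Total distance = 126 m

126 m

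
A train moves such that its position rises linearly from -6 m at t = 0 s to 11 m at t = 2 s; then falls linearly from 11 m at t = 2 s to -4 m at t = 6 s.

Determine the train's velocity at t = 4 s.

Velocity is the slope of the x-t graph on 2–6 s: (-4 − 11)/(6 − 2) = -3.75 m/s.

-3.75 m/s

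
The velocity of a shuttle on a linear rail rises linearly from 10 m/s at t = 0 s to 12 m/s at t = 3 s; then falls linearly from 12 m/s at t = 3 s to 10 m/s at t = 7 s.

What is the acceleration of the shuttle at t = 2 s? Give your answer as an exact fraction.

2/3 m/s²

Acceleration is the slope of the v-t graph on 0–3 s: (12 − 10)/(3 − 0) = 2/3 m/s².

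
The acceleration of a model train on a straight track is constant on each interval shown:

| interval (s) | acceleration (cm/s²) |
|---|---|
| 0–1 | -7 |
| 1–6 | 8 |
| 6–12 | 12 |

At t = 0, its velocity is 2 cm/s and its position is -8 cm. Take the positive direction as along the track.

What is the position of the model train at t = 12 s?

491.5 cm

On each constant-a segment, Δv = aΔt and Δx = v₀Δt + ½aΔt²; chain segment to segment.
0–1 s: v starts 2 cm/s; Δx = 2·1 + ½·-7·1² = -1.5 cm; v ends -5 cm/s.
1–6 s: v starts -5 cm/s; Δx = -5·5 + ½·8·5² = 75 cm; v ends 35 cm/s.
6–12 s: v starts 35 cm/s; Δx = 35·6 + ½·12·6² = 426 cm; v ends 107 cm/s.
x(12) = -8 + Σ Δx = 491.5 cm.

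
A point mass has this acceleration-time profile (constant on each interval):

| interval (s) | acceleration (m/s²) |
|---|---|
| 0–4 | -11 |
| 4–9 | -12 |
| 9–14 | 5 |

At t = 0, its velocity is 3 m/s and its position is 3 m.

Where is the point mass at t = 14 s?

-870.5 m

On each constant-a segment, Δv = aΔt and Δx = v₀Δt + ½aΔt²; chain segment to segment.
0–4 s: v starts 3 m/s; Δx = 3·4 + ½·-11·4² = -76 m; v ends -41 m/s.
4–9 s: v starts -41 m/s; Δx = -41·5 + ½·-12·5² = -355 m; v ends -101 m/s.
9–14 s: v starts -101 m/s; Δx = -101·5 + ½·5·5² = -442.5 m; v ends -76 m/s.
x(14) = 3 + Σ Δx = -870.5 m.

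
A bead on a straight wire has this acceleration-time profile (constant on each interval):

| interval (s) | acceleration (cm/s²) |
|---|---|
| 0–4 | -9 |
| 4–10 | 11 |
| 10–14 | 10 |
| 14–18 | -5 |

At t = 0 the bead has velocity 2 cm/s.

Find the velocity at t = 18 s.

Δv equals the area under the a-t graph; then v = v₀ + Δv.
0–4 s: -9 × 4 = -36 cm/s
4–10 s: 11 × 6 = 66 cm/s
10–14 s: 10 × 4 = 40 cm/s
14–18 s: -5 × 4 = -20 cm/s
Δv = 50 cm/s, so v(18) = 2 + (50) = 52 cm/s.

52 cm/s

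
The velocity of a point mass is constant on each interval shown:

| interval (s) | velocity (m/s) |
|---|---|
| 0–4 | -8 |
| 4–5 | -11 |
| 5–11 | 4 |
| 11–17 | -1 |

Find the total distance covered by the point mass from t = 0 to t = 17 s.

73 m

Total distance travelled is ∫|v| dt — sum the magnitudes of each area piece.
0–4 s: |-8| × 4 = 32 m
4–5 s: |-11| × 1 = 11 m
5–11 s: |4| × 6 = 24 m
11–17 s: |-1| × 6 = 6 m
Total distance = 73 m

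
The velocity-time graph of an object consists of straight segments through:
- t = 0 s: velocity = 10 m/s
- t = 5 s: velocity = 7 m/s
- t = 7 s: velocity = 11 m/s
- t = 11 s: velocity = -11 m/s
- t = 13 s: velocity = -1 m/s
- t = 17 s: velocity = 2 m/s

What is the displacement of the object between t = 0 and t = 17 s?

Displacement is the signed area under the v-t curve.
0–5 s: ½(10 + 7)(5) = 42.5 m
5–7 s: ½(7 + 11)(2) = 18 m
7–11 s: ½(11 + -11)(4) = 0 m
11–13 s: ½(-11 + -1)(2) = -12 m
13–17 s: ½(-1 + 2)(4) = 2 m
Net displacement = 50.5 m

50.5 m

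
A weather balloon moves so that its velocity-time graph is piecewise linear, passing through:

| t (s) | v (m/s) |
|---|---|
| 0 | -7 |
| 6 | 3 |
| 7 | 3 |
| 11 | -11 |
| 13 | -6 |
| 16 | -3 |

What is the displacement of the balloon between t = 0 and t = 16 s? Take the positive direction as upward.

Net displacement equals the area under the velocity-time graph (areas below the axis count negative).
0–6 s: ½(-7 + 3)(6) = -12 m
6–7 s: 3 × 1 = 3 m
7–11 s: ½(3 + -11)(4) = -16 m
11–13 s: ½(-11 + -6)(2) = -17 m
13–16 s: ½(-6 + -3)(3) = -13.5 m
Net displacement = -55.5 m

-55.5 m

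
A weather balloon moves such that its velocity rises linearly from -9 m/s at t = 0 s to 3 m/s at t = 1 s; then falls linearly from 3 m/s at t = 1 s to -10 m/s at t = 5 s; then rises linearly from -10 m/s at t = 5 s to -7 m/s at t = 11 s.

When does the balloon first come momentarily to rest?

v changes sign on 0–1 s (from -9 to 3); the graph is linear there, so v = 0 at t = 0 + (9)·(1 − 0)/(3 − -9) = 0.75 s.

t = 0.75 s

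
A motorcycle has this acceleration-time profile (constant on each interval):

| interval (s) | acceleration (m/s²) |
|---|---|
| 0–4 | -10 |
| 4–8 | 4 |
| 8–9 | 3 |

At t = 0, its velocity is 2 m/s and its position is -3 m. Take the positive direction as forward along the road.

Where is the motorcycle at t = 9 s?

-215.5 m

On each constant-a segment, Δv = aΔt and Δx = v₀Δt + ½aΔt²; chain segment to segment.
0–4 s: v starts 2 m/s; Δx = 2·4 + ½·-10·4² = -72 m; v ends -38 m/s.
4–8 s: v starts -38 m/s; Δx = -38·4 + ½·4·4² = -120 m; v ends -22 m/s.
8–9 s: v starts -22 m/s; Δx = -22·1 + ½·3·1² = -20.5 m; v ends -19 m/s.
x(9) = -3 + Σ Δx = -215.5 m.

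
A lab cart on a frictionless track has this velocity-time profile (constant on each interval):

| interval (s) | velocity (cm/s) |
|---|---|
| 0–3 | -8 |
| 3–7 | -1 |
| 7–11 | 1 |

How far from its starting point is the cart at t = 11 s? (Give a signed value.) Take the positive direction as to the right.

Displacement is the signed area under the v-t curve.
0–3 s: -8 × 3 = -24 cm
3–7 s: -1 × 4 = -4 cm
7–11 s: 1 × 4 = 4 cm
Net displacement = -24 cm

-24 cm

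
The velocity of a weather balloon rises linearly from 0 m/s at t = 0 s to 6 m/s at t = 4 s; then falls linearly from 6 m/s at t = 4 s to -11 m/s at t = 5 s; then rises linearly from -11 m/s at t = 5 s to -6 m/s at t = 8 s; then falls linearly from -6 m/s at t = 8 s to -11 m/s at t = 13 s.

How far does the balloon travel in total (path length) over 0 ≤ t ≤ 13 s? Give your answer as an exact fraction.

2877/34 m

Total distance travelled is ∫|v| dt — sum the magnitudes of each area piece.
0–4 s: |½(0 + 6)(4)| = 12 m
4–5 s: v = 0 at t = 74/17 s; triangle areas 18/17 + 121/34 = 157/34 m
5–8 s: |½(-11 + -6)(3)| = 25.5 m
8–13 s: |½(-6 + -11)(5)| = 42.5 m
Total distance = 2877/34 m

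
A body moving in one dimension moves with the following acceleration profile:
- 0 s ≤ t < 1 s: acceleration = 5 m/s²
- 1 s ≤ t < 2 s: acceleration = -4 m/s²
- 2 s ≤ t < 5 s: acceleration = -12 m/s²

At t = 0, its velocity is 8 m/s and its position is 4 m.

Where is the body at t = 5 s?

-1.5 m

On each constant-a segment, Δv = aΔt and Δx = v₀Δt + ½aΔt²; chain segment to segment.
0–1 s: v starts 8 m/s; Δx = 8·1 + ½·5·1² = 10.5 m; v ends 13 m/s.
1–2 s: v starts 13 m/s; Δx = 13·1 + ½·-4·1² = 11 m; v ends 9 m/s.
2–5 s: v starts 9 m/s; Δx = 9·3 + ½·-12·3² = -27 m; v ends -27 m/s.
x(5) = 4 + Σ Δx = -1.5 m.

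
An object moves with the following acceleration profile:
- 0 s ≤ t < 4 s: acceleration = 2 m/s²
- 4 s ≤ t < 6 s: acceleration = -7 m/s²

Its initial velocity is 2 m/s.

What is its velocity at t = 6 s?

Δv equals the area under the a-t graph; then v = v₀ + Δv.
0–4 s: 2 × 4 = 8 m/s
4–6 s: -7 × 2 = -14 m/s
Δv = -6 m/s, so v(6) = 2 + (-6) = -4 m/s.

-4 m/s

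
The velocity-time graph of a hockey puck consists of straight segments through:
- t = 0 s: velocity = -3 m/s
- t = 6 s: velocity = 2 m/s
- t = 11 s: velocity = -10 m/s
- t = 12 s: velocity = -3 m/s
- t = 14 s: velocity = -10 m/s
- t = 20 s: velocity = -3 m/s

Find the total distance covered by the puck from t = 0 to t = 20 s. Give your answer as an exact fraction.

2639/30 m

Total distance travelled is ∫|v| dt — sum the magnitudes of each area piece.
0–6 s: v = 0 at t = 3.6 s; triangle areas 5.4 + 2.4 = 7.8 m
6–11 s: v = 0 at t = 41/6 s; triangle areas 5/6 + 125/6 = 65/3 m
11–12 s: |½(-10 + -3)(1)| = 6.5 m
12–14 s: |½(-3 + -10)(2)| = 13 m
14–20 s: |½(-10 + -3)(6)| = 39 m
Total distance = 2639/30 m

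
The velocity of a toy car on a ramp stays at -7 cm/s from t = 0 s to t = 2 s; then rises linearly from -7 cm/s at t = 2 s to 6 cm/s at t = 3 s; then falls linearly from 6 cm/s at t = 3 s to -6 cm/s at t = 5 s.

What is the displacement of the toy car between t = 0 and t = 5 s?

Net displacement equals the area under the velocity-time graph (areas below the axis count negative).
0–2 s: -7 × 2 = -14 cm
2–3 s: ½(-7 + 6)(1) = -0.5 cm
3–5 s: ½(6 + -6)(2) = 0 cm
Net displacement = -14.5 cm

-14.5 cm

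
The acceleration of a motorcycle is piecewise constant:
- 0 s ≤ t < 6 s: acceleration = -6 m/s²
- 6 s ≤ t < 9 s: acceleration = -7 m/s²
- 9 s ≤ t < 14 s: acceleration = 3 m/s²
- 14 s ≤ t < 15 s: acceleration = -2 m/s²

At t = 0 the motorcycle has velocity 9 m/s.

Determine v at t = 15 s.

Δv equals the area under the a-t graph; then v = v₀ + Δv.
0–6 s: -6 × 6 = -36 m/s
6–9 s: -7 × 3 = -21 m/s
9–14 s: 3 × 5 = 15 m/s
14–15 s: -2 × 1 = -2 m/s
Δv = -44 m/s, so v(15) = 9 + (-44) = -35 m/s.

-35 m/s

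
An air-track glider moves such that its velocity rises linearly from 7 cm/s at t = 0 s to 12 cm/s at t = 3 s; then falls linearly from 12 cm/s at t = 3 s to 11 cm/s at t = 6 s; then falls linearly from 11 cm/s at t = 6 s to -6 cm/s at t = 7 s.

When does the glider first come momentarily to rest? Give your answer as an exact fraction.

v changes sign on 6–7 s (from 11 to -6); the graph is linear there, so v = 0 at t = 6 + (-11)·(7 − 6)/(-6 − 11) = 113/17 s.

t = 113/17 s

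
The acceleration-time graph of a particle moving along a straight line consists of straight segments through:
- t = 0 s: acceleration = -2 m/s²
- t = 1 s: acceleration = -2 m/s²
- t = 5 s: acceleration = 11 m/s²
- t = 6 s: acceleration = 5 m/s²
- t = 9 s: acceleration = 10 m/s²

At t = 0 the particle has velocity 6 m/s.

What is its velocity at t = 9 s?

Δv equals the area under the a-t graph; then v = v₀ + Δv.
0–1 s: -2 × 1 = -2 m/s
1–5 s: ½(-2 + 11)(4) = 18 m/s
5–6 s: ½(11 + 5)(1) = 8 m/s
6–9 s: ½(5 + 10)(3) = 22.5 m/s
Δv = 46.5 m/s, so v(9) = 6 + (46.5) = 52.5 m/s.

52.5 m/s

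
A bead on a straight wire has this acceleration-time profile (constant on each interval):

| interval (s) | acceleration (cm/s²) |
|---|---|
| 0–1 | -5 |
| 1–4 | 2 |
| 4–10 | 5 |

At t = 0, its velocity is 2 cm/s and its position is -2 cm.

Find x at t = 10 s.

On each constant-a segment, Δv = aΔt and Δx = v₀Δt + ½aΔt²; chain segment to segment.
0–1 s: v starts 2 cm/s; Δx = 2·1 + ½·-5·1² = -0.5 cm; v ends -3 cm/s.
1–4 s: v starts -3 cm/s; Δx = -3·3 + ½·2·3² = 0 cm; v ends 3 cm/s.
4–10 s: v starts 3 cm/s; Δx = 3·6 + ½·5·6² = 108 cm; v ends 33 cm/s.
x(10) = -2 + Σ Δx = 105.5 cm.

105.5 cm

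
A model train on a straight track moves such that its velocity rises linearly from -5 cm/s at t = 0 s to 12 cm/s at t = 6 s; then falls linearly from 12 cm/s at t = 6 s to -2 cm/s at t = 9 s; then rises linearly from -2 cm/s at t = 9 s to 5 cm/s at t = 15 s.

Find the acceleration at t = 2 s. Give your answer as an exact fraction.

17/6 cm/s²

Acceleration is the slope of the v-t graph on 0–6 s: (12 − -5)/(6 − 0) = 17/6 cm/s².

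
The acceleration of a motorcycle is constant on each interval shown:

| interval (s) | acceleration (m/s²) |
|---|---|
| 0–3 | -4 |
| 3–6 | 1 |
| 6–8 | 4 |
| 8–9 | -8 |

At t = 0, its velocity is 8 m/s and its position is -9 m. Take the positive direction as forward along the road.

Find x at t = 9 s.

-1.5 m

On each constant-a segment, Δv = aΔt and Δx = v₀Δt + ½aΔt²; chain segment to segment.
0–3 s: v starts 8 m/s; Δx = 8·3 + ½·-4·3² = 6 m; v ends -4 m/s.
3–6 s: v starts -4 m/s; Δx = -4·3 + ½·1·3² = -7.5 m; v ends -1 m/s.
6–8 s: v starts -1 m/s; Δx = -1·2 + ½·4·2² = 6 m; v ends 7 m/s.
8–9 s: v starts 7 m/s; Δx = 7·1 + ½·-8·1² = 3 m; v ends -1 m/s.
x(9) = -9 + Σ Δx = -1.5 m.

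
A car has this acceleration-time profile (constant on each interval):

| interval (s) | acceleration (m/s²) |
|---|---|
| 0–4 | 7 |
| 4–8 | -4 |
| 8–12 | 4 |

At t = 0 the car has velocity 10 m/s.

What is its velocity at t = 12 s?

38 m/s

Δv equals the area under the a-t graph; then v = v₀ + Δv.
0–4 s: 7 × 4 = 28 m/s
4–8 s: -4 × 4 = -16 m/s
8–12 s: 4 × 4 = 16 m/s
Δv = 28 m/s, so v(12) = 10 + (28) = 38 m/s.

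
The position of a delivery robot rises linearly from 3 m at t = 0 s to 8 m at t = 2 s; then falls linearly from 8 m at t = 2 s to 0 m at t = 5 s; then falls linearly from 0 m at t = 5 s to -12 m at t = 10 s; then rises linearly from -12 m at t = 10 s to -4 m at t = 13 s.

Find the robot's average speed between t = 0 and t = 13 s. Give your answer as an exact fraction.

33/13 m/s

Average speed = (total path length)/(elapsed time); on a piecewise-linear x-t graph the path length is Σ|Δx|.
0–2 s: |Δx| = |8 − 3| = 5 m
2–5 s: |Δx| = |0 − 8| = 8 m
5–10 s: |Δx| = |-12 − 0| = 12 m
10–13 s: |Δx| = |-4 − -12| = 8 m
Total path = 33 m; average speed = 33/13 = 33/13 m/s.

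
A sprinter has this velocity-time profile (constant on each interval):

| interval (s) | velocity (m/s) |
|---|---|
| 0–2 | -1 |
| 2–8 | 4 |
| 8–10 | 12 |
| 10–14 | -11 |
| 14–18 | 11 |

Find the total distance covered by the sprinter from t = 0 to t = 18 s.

138 m

Distance (not displacement) is the total path length: add the absolute areas under v-t.
0–2 s: |-1| × 2 = 2 m
2–8 s: |4| × 6 = 24 m
8–10 s: |12| × 2 = 24 m
10–14 s: |-11| × 4 = 44 m
14–18 s: |11| × 4 = 44 m
Total distance = 138 m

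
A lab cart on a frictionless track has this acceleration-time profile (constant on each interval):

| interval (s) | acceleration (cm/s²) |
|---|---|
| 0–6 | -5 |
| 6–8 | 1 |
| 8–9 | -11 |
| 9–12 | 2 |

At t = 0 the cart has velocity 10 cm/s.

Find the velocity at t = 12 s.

-23 cm/s

Δv equals the area under the a-t graph; then v = v₀ + Δv.
0–6 s: -5 × 6 = -30 cm/s
6–8 s: 1 × 2 = 2 cm/s
8–9 s: -11 × 1 = -11 cm/s
9–12 s: 2 × 3 = 6 cm/s
Δv = -33 cm/s, so v(12) = 10 + (-33) = -23 cm/s.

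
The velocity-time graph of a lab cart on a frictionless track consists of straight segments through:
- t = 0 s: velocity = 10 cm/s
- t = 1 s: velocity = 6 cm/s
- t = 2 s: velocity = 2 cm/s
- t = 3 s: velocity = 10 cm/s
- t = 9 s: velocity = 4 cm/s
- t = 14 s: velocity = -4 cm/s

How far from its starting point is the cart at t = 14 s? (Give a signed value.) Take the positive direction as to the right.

Displacement is the signed area under the v-t curve.
0–1 s: ½(10 + 6)(1) = 8 cm
1–2 s: ½(6 + 2)(1) = 4 cm
2–3 s: ½(2 + 10)(1) = 6 cm
3–9 s: ½(10 + 4)(6) = 42 cm
9–14 s: ½(4 + -4)(5) = 0 cm
Net displacement = 60 cm

60 cm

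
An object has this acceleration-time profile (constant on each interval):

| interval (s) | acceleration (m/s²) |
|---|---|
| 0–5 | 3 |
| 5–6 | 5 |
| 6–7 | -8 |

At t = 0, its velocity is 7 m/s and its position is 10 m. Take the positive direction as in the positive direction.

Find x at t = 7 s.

On each constant-a segment, Δv = aΔt and Δx = v₀Δt + ½aΔt²; chain segment to segment.
0–5 s: v starts 7 m/s; Δx = 7·5 + ½·3·5² = 72.5 m; v ends 22 m/s.
5–6 s: v starts 22 m/s; Δx = 22·1 + ½·5·1² = 24.5 m; v ends 27 m/s.
6–7 s: v starts 27 m/s; Δx = 27·1 + ½·-8·1² = 23 m; v ends 19 m/s.
x(7) = 10 + Σ Δx = 130 m.

130 m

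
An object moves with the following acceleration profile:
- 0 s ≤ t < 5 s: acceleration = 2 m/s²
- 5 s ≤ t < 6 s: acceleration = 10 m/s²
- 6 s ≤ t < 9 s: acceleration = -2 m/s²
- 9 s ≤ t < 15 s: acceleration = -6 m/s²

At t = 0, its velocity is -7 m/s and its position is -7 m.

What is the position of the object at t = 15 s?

-45 m

On each constant-a segment, Δv = aΔt and Δx = v₀Δt + ½aΔt²; chain segment to segment.
0–5 s: v starts -7 m/s; Δx = -7·5 + ½·2·5² = -10 m; v ends 3 m/s.
5–6 s: v starts 3 m/s; Δx = 3·1 + ½·10·1² = 8 m; v ends 13 m/s.
6–9 s: v starts 13 m/s; Δx = 13·3 + ½·-2·3² = 30 m; v ends 7 m/s.
9–15 s: v starts 7 m/s; Δx = 7·6 + ½·-6·6² = -66 m; v ends -29 m/s.
x(15) = -7 + Σ Δx = -45 m.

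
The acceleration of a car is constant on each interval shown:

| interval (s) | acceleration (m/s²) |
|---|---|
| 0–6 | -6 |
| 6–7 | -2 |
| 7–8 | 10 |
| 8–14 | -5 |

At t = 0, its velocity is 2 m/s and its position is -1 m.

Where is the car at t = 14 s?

On each constant-a segment, Δv = aΔt and Δx = v₀Δt + ½aΔt²; chain segment to segment.
0–6 s: v starts 2 m/s; Δx = 2·6 + ½·-6·6² = -96 m; v ends -34 m/s.
6–7 s: v starts -34 m/s; Δx = -34·1 + ½·-2·1² = -35 m; v ends -36 m/s.
7–8 s: v starts -36 m/s; Δx = -36·1 + ½·10·1² = -31 m; v ends -26 m/s.
8–14 s: v starts -26 m/s; Δx = -26·6 + ½·-5·6² = -246 m; v ends -56 m/s.
x(14) = -1 + Σ Δx = -409 m.

-409 m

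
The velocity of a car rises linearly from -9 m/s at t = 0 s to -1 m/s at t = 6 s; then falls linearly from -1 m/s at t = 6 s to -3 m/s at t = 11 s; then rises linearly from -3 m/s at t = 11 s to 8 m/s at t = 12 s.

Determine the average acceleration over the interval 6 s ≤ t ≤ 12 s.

1.5 m/s²

Average acceleration = Δv/Δt = (8 − -1)/(12 − 6) = 1.5 m/s².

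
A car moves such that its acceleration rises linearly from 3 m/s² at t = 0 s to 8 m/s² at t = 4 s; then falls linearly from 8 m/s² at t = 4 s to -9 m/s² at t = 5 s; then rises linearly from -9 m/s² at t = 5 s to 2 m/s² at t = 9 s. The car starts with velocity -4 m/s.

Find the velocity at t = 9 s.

Δv equals the area under the a-t graph; then v = v₀ + Δv.
0–4 s: ½(3 + 8)(4) = 22 m/s
4–5 s: ½(8 + -9)(1) = -0.5 m/s
5–9 s: ½(-9 + 2)(4) = -14 m/s
Δv = 7.5 m/s, so v(9) = -4 + (7.5) = 3.5 m/s.

3.5 m/s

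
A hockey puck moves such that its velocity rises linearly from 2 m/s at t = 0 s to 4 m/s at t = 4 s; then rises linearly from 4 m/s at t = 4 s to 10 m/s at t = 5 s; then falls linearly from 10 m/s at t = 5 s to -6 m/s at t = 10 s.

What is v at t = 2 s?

On 0–4 s the graph is linear from 2 to 4 m/s: v(2) = 2 + (4 − 2)·(2 − 0)/(4 − 0) = 3 m/s.

3 m/s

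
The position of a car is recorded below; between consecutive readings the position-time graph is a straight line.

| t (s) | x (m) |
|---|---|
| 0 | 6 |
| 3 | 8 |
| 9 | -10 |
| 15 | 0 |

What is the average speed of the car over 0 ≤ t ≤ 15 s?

Average speed = (total path length)/(elapsed time); on a piecewise-linear x-t graph the path length is Σ|Δx|.
0–3 s: |Δx| = |8 − 6| = 2 m
3–9 s: |Δx| = |-10 − 8| = 18 m
9–15 s: |Δx| = |0 − -10| = 10 m
Total path = 30 m; average speed = 30/15 = 2 m/s.

2 m/s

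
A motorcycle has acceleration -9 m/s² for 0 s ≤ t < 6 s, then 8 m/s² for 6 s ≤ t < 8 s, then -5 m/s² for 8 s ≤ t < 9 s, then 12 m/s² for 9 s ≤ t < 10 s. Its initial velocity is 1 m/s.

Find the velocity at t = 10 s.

-30 m/s

Δv equals the area under the a-t graph; then v = v₀ + Δv.
0–6 s: -9 × 6 = -54 m/s
6–8 s: 8 × 2 = 16 m/s
8–9 s: -5 × 1 = -5 m/s
9–10 s: 12 × 1 = 12 m/s
Δv = -31 m/s, so v(10) = 1 + (-31) = -30 m/s.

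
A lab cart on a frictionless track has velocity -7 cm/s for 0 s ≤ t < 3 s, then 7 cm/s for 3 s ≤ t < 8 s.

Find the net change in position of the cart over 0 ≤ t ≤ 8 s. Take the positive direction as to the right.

Displacement is the signed area under the v-t curve.
0–3 s: -7 × 3 = -21 cm
3–8 s: 7 × 5 = 35 cm
Net displacement = 14 cm

14 cm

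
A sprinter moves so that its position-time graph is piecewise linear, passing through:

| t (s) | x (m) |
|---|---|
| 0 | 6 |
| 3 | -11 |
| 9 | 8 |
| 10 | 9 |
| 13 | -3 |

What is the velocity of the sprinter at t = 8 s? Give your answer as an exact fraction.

19/6 m/s

Velocity is the slope of the x-t graph on 3–9 s: (8 − -11)/(9 − 3) = 19/6 m/s.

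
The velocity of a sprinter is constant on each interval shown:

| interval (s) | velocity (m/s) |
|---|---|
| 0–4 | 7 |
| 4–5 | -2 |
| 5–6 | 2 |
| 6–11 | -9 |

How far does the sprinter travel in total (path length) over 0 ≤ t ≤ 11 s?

77 m

Distance (not displacement) is the total path length: add the absolute areas under v-t.
0–4 s: |7| × 4 = 28 m
4–5 s: |-2| × 1 = 2 m
5–6 s: |2| × 1 = 2 m
6–11 s: |-9| × 5 = 45 m
Total distance = 77 m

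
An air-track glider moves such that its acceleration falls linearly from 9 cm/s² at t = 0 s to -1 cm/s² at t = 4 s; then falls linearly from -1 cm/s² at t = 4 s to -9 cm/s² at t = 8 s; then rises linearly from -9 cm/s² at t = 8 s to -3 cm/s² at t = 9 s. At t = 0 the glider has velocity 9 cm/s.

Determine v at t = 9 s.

Δv equals the area under the a-t graph; then v = v₀ + Δv.
0–4 s: ½(9 + -1)(4) = 16 cm/s
4–8 s: ½(-1 + -9)(4) = -20 cm/s
8–9 s: ½(-9 + -3)(1) = -6 cm/s
Δv = -10 cm/s, so v(9) = 9 + (-10) = -1 cm/s.

-1 cm/s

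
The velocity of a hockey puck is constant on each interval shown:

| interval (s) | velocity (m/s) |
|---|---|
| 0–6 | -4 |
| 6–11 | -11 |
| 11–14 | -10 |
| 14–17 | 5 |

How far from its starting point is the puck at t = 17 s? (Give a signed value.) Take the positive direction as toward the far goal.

Net displacement equals the area under the velocity-time graph (areas below the axis count negative).
0–6 s: -4 × 6 = -24 m
6–11 s: -11 × 5 = -55 m
11–14 s: -10 × 3 = -30 m
14–17 s: 5 × 3 = 15 m
Net displacement = -94 m

-94 m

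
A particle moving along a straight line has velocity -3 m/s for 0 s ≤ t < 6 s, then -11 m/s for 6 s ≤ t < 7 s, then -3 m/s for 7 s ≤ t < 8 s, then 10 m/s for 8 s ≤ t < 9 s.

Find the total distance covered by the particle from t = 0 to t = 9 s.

Distance (not displacement) is the total path length: add the absolute areas under v-t.
0–6 s: |-3| × 6 = 18 m
6–7 s: |-11| × 1 = 11 m
7–8 s: |-3| × 1 = 3 m
8–9 s: |10| × 1 = 10 m
Total distance = 42 m

42 m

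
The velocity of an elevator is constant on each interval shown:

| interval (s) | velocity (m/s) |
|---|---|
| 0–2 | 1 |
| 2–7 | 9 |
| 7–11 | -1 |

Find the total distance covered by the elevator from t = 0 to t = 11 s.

51 m

Distance (not displacement) is the total path length: add the absolute areas under v-t.
0–2 s: |1| × 2 = 2 m
2–7 s: |9| × 5 = 45 m
7–11 s: |-1| × 4 = 4 m
Total distance = 51 m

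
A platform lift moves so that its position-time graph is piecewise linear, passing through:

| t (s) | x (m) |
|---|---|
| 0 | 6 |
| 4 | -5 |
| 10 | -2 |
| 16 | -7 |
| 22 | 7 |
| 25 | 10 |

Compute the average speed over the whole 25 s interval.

Average speed = (total path length)/(elapsed time); on a piecewise-linear x-t graph the path length is Σ|Δx|.
0–4 s: |Δx| = |-5 − 6| = 11 m
4–10 s: |Δx| = |-2 − -5| = 3 m
10–16 s: |Δx| = |-7 − -2| = 5 m
16–22 s: |Δx| = |7 − -7| = 14 m
22–25 s: |Δx| = |10 − 7| = 3 m
Total path = 36 m; average speed = 36/25 = 1.44 m/s.

1.44 m/s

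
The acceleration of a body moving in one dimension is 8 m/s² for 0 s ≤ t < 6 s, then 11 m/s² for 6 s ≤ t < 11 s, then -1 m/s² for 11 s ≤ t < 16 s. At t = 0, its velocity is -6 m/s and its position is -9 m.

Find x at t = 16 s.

On each constant-a segment, Δv = aΔt and Δx = v₀Δt + ½aΔt²; chain segment to segment.
0–6 s: v starts -6 m/s; Δx = -6·6 + ½·8·6² = 108 m; v ends 42 m/s.
6–11 s: v starts 42 m/s; Δx = 42·5 + ½·11·5² = 347.5 m; v ends 97 m/s.
11–16 s: v starts 97 m/s; Δx = 97·5 + ½·-1·5² = 472.5 m; v ends 92 m/s.
x(16) = -9 + Σ Δx = 919 m.

919 m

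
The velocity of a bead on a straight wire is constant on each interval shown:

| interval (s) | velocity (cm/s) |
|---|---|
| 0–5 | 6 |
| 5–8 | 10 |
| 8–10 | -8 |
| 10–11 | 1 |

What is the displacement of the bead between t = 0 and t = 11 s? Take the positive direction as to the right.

45 cm

Net displacement equals the area under the velocity-time graph (areas below the axis count negative).
0–5 s: 6 × 5 = 30 cm
5–8 s: 10 × 3 = 30 cm
8–10 s: -8 × 2 = -16 cm
10–11 s: 1 × 1 = 1 cm
Net displacement = 45 cm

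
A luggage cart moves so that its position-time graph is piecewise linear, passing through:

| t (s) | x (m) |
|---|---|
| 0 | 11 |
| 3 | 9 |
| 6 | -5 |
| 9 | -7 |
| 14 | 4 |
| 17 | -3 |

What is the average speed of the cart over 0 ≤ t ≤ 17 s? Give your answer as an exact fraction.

Average speed = (total path length)/(elapsed time); on a piecewise-linear x-t graph the path length is Σ|Δx|.
0–3 s: |Δx| = |9 − 11| = 2 m
3–6 s: |Δx| = |-5 − 9| = 14 m
6–9 s: |Δx| = |-7 − -5| = 2 m
9–14 s: |Δx| = |4 − -7| = 11 m
14–17 s: |Δx| = |-3 − 4| = 7 m
Total path = 36 m; average speed = 36/17 = 36/17 m/s.

36/17 m/s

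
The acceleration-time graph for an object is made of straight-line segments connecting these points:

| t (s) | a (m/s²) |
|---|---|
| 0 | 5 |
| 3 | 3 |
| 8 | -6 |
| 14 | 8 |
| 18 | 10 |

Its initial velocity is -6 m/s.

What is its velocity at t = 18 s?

Δv equals the area under the a-t graph; then v = v₀ + Δv.
0–3 s: ½(5 + 3)(3) = 12 m/s
3–8 s: ½(3 + -6)(5) = -7.5 m/s
8–14 s: ½(-6 + 8)(6) = 6 m/s
14–18 s: ½(8 + 10)(4) = 36 m/s
Δv = 46.5 m/s, so v(18) = -6 + (46.5) = 40.5 m/s.

40.5 m/s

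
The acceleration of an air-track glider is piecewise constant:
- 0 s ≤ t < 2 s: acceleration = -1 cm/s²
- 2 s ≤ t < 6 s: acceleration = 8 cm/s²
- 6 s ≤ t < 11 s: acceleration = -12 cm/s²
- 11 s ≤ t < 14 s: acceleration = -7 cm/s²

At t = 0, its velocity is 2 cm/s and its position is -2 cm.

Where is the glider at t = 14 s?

-41.5 cm

On each constant-a segment, Δv = aΔt and Δx = v₀Δt + ½aΔt²; chain segment to segment.
0–2 s: v starts 2 cm/s; Δx = 2·2 + ½·-1·2² = 2 cm; v ends 0 cm/s.
2–6 s: v starts 0 cm/s; Δx = 0·4 + ½·8·4² = 64 cm; v ends 32 cm/s.
6–11 s: v starts 32 cm/s; Δx = 32·5 + ½·-12·5² = 10 cm; v ends -28 cm/s.
11–14 s: v starts -28 cm/s; Δx = -28·3 + ½·-7·3² = -115.5 cm; v ends -49 cm/s.
x(14) = -2 + Σ Δx = -41.5 cm.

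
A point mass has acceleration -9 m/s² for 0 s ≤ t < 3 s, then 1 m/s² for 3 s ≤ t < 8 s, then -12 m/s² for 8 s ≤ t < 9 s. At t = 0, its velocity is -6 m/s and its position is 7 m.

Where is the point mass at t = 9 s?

-238 m

On each constant-a segment, Δv = aΔt and Δx = v₀Δt + ½aΔt²; chain segment to segment.
0–3 s: v starts -6 m/s; Δx = -6·3 + ½·-9·3² = -58.5 m; v ends -33 m/s.
3–8 s: v starts -33 m/s; Δx = -33·5 + ½·1·5² = -152.5 m; v ends -28 m/s.
8–9 s: v starts -28 m/s; Δx = -28·1 + ½·-12·1² = -34 m; v ends -40 m/s.
x(9) = 7 + Σ Δx = -238 m.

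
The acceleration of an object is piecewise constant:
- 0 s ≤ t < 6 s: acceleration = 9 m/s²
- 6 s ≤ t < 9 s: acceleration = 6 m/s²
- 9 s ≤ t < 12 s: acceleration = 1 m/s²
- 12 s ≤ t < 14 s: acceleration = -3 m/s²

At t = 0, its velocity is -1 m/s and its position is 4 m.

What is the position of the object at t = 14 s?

On each constant-a segment, Δv = aΔt and Δx = v₀Δt + ½aΔt²; chain segment to segment.
0–6 s: v starts -1 m/s; Δx = -1·6 + ½·9·6² = 156 m; v ends 53 m/s.
6–9 s: v starts 53 m/s; Δx = 53·3 + ½·6·3² = 186 m; v ends 71 m/s.
9–12 s: v starts 71 m/s; Δx = 71·3 + ½·1·3² = 217.5 m; v ends 74 m/s.
12–14 s: v starts 74 m/s; Δx = 74·2 + ½·-3·2² = 142 m; v ends 68 m/s.
x(14) = 4 + Σ Δx = 705.5 m.

705.5 m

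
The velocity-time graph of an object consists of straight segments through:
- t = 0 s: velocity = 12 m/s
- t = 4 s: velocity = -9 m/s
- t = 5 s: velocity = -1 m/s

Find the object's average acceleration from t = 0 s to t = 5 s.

Average acceleration = Δv/Δt = (-1 − 12)/(5 − 0) = -2.6 m/s².

-2.6 m/s²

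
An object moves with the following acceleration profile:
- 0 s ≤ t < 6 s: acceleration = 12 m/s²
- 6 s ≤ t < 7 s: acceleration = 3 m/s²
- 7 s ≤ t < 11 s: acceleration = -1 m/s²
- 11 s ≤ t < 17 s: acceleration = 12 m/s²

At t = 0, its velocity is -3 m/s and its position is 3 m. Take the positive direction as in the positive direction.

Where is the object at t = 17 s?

1175.5 m

On each constant-a segment, Δv = aΔt and Δx = v₀Δt + ½aΔt²; chain segment to segment.
0–6 s: v starts -3 m/s; Δx = -3·6 + ½·12·6² = 198 m; v ends 69 m/s.
6–7 s: v starts 69 m/s; Δx = 69·1 + ½·3·1² = 70.5 m; v ends 72 m/s.
7–11 s: v starts 72 m/s; Δx = 72·4 + ½·-1·4² = 280 m; v ends 68 m/s.
11–17 s: v starts 68 m/s; Δx = 68·6 + ½·12·6² = 624 m; v ends 140 m/s.
x(17) = 3 + Σ Δx = 1175.5 m.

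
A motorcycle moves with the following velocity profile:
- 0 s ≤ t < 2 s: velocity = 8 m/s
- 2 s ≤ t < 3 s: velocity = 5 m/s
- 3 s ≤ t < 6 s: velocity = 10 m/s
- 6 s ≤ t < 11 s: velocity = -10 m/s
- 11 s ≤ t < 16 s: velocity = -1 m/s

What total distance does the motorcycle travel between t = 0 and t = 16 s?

Distance (not displacement) is the total path length: add the absolute areas under v-t.
0–2 s: |8| × 2 = 16 m
2–3 s: |5| × 1 = 5 m
3–6 s: |10| × 3 = 30 m
6–11 s: |-10| × 5 = 50 m
11–16 s: |-1| × 5 = 5 m
Total distance = 106 m

106 m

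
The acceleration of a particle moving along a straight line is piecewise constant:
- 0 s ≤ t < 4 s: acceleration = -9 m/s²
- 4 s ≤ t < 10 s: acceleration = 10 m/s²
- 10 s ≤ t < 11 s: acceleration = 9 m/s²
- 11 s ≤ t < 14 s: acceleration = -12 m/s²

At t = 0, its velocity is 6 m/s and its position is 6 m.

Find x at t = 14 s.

On each constant-a segment, Δv = aΔt and Δx = v₀Δt + ½aΔt²; chain segment to segment.
0–4 s: v starts 6 m/s; Δx = 6·4 + ½·-9·4² = -48 m; v ends -30 m/s.
4–10 s: v starts -30 m/s; Δx = -30·6 + ½·10·6² = 0 m; v ends 30 m/s.
10–11 s: v starts 30 m/s; Δx = 30·1 + ½·9·1² = 34.5 m; v ends 39 m/s.
11–14 s: v starts 39 m/s; Δx = 39·3 + ½·-12·3² = 63 m; v ends 3 m/s.
x(14) = 6 + Σ Δx = 55.5 m.

55.5 m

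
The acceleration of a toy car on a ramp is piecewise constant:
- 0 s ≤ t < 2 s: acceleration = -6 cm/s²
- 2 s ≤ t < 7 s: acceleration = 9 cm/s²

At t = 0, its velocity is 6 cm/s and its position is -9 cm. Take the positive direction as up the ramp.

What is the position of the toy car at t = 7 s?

73.5 cm

On each constant-a segment, Δv = aΔt and Δx = v₀Δt + ½aΔt²; chain segment to segment.
0–2 s: v starts 6 cm/s; Δx = 6·2 + ½·-6·2² = 0 cm; v ends -6 cm/s.
2–7 s: v starts -6 cm/s; Δx = -6·5 + ½·9·5² = 82.5 cm; v ends 39 cm/s.
x(7) = -9 + Σ Δx = 73.5 cm.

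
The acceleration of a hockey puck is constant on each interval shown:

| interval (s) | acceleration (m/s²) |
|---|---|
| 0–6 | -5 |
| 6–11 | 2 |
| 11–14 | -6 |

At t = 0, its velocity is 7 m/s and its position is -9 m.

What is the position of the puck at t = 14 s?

-213 m

On each constant-a segment, Δv = aΔt and Δx = v₀Δt + ½aΔt²; chain segment to segment.
0–6 s: v starts 7 m/s; Δx = 7·6 + ½·-5·6² = -48 m; v ends -23 m/s.
6–11 s: v starts -23 m/s; Δx = -23·5 + ½·2·5² = -90 m; v ends -13 m/s.
11–14 s: v starts -13 m/s; Δx = -13·3 + ½·-6·3² = -66 m; v ends -31 m/s.
x(14) = -9 + Σ Δx = -213 m.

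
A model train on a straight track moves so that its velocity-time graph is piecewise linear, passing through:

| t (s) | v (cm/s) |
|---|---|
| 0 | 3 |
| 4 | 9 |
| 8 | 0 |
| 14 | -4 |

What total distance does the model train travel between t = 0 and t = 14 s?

54 cm

Total distance travelled is ∫|v| dt — sum the magnitudes of each area piece.
0–4 s: |½(3 + 9)(4)| = 24 cm
4–8 s: |½(9 + 0)(4)| = 18 cm
8–14 s: |½(0 + -4)(6)| = 12 cm
Total distance = 54 cm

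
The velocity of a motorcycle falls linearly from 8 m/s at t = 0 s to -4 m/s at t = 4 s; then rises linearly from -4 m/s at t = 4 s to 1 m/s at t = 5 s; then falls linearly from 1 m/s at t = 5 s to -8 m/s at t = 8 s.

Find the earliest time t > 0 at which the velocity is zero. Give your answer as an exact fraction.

t = 8/3 s

v changes sign on 0–4 s (from 8 to -4); the graph is linear there, so v = 0 at t = 0 + (-8)·(4 − 0)/(-4 − 8) = 8/3 s.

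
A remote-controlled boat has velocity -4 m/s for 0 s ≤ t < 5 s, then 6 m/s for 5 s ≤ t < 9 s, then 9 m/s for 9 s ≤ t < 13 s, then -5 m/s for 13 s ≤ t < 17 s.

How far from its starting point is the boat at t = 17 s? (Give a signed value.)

20 m

Net displacement equals the area under the velocity-time graph (areas below the axis count negative).
0–5 s: -4 × 5 = -20 m
5–9 s: 6 × 4 = 24 m
9–13 s: 9 × 4 = 36 m
13–17 s: -5 × 4 = -20 m
Net displacement = 20 m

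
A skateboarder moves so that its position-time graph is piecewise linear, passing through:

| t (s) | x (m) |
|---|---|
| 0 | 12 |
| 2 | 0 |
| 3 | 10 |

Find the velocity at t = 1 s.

Velocity is the slope of the x-t graph on 0–2 s: (0 − 12)/(2 − 0) = -6 m/s.

-6 m/s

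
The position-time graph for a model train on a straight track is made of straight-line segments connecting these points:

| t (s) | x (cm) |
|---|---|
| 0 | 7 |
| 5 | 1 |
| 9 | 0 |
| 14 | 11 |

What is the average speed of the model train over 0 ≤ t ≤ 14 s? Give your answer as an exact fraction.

Average speed = (total path length)/(elapsed time); on a piecewise-linear x-t graph the path length is Σ|Δx|.
0–5 s: |Δx| = |1 − 7| = 6 cm
5–9 s: |Δx| = |0 − 1| = 1 cm
9–14 s: |Δx| = |11 − 0| = 11 cm
Total path = 18 cm; average speed = 18/14 = 9/7 cm/s.

9/7 cm/s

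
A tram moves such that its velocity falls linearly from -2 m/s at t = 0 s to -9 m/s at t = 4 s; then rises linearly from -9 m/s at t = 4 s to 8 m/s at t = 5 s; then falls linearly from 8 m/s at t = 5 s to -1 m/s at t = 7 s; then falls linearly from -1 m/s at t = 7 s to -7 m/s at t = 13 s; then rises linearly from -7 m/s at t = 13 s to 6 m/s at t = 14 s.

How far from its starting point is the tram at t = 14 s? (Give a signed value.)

-40 m

Net displacement equals the area under the velocity-time graph (areas below the axis count negative).
0–4 s: ½(-2 + -9)(4) = -22 m
4–5 s: ½(-9 + 8)(1) = -0.5 m
5–7 s: ½(8 + -1)(2) = 7 m
7–13 s: ½(-1 + -7)(6) = -24 m
13–14 s: ½(-7 + 6)(1) = -0.5 m
Net displacement = -40 m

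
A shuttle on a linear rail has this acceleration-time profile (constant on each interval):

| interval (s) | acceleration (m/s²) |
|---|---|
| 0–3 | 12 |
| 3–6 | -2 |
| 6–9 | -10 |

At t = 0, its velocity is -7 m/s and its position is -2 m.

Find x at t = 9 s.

On each constant-a segment, Δv = aΔt and Δx = v₀Δt + ½aΔt²; chain segment to segment.
0–3 s: v starts -7 m/s; Δx = -7·3 + ½·12·3² = 33 m; v ends 29 m/s.
3–6 s: v starts 29 m/s; Δx = 29·3 + ½·-2·3² = 78 m; v ends 23 m/s.
6–9 s: v starts 23 m/s; Δx = 23·3 + ½·-10·3² = 24 m; v ends -7 m/s.
x(9) = -2 + Σ Δx = 133 m.

133 m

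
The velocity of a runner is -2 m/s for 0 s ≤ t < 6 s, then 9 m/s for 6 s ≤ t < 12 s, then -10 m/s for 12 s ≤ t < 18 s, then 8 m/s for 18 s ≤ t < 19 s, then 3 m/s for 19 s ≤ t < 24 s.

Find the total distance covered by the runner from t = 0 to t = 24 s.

149 m

Total distance travelled is ∫|v| dt — sum the magnitudes of each area piece.
0–6 s: |-2| × 6 = 12 m
6–12 s: |9| × 6 = 54 m
12–18 s: |-10| × 6 = 60 m
18–19 s: |8| × 1 = 8 m
19–24 s: |3| × 5 = 15 m
Total distance = 149 m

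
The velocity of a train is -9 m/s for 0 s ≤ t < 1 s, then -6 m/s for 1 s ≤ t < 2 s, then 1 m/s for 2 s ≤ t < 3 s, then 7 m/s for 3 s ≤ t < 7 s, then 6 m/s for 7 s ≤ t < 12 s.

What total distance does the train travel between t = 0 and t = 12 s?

74 m

Total distance travelled is ∫|v| dt — sum the magnitudes of each area piece.
0–1 s: |-9| × 1 = 9 m
1–2 s: |-6| × 1 = 6 m
2–3 s: |1| × 1 = 1 m
3–7 s: |7| × 4 = 28 m
7–12 s: |6| × 5 = 30 m
Total distance = 74 m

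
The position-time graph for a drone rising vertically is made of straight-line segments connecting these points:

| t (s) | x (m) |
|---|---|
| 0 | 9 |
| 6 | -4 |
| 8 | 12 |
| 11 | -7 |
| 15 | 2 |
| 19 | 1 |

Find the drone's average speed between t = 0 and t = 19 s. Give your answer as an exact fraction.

58/19 m/s

Average speed = (total path length)/(elapsed time); on a piecewise-linear x-t graph the path length is Σ|Δx|.
0–6 s: |Δx| = |-4 − 9| = 13 m
6–8 s: |Δx| = |12 − -4| = 16 m
8–11 s: |Δx| = |-7 − 12| = 19 m
11–15 s: |Δx| = |2 − -7| = 9 m
15–19 s: |Δx| = |1 − 2| = 1 m
Total path = 58 m; average speed = 58/19 = 58/19 m/s.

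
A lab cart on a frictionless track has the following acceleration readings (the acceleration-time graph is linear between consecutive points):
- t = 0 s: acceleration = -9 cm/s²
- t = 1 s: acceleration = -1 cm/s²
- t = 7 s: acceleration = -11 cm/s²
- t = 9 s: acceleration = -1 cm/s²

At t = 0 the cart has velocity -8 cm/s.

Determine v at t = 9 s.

-61 cm/s

Δv equals the area under the a-t graph; then v = v₀ + Δv.
0–1 s: ½(-9 + -1)(1) = -5 cm/s
1–7 s: ½(-1 + -11)(6) = -36 cm/s
7–9 s: ½(-11 + -1)(2) = -12 cm/s
Δv = -53 cm/s, so v(9) = -8 + (-53) = -61 cm/s.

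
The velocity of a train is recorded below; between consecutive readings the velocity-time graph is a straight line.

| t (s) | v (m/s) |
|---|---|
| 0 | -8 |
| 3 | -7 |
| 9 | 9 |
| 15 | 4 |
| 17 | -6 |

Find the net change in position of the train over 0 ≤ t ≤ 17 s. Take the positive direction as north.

Net displacement equals the area under the velocity-time graph (areas below the axis count negative).
0–3 s: ½(-8 + -7)(3) = -22.5 m
3–9 s: ½(-7 + 9)(6) = 6 m
9–15 s: ½(9 + 4)(6) = 39 m
15–17 s: ½(4 + -6)(2) = -2 m
Net displacement = 20.5 m

20.5 m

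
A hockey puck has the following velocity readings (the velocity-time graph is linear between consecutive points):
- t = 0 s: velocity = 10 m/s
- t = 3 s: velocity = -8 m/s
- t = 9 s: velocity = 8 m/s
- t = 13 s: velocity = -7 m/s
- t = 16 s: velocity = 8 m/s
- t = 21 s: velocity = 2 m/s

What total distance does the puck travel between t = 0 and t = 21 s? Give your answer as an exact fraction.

Distance (not displacement) is the total path length: add the absolute areas under v-t.
0–3 s: v = 0 at t = 5/3 s; triangle areas 25/3 + 16/3 = 41/3 m
3–9 s: v = 0 at t = 6 s; triangle areas 12 + 12 = 24 m
9–13 s: v = 0 at t = 167/15 s; triangle areas 128/15 + 98/15 = 226/15 m
13–16 s: v = 0 at t = 14.4 s; triangle areas 4.9 + 6.4 = 11.3 m
16–21 s: |½(8 + 2)(5)| = 25 m
Total distance = 2671/30 m

2671/30 m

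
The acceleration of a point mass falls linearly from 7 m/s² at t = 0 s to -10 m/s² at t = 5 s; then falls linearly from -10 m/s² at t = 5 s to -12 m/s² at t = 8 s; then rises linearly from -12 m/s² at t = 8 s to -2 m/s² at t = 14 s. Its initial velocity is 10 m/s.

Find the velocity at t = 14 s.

Δv equals the area under the a-t graph; then v = v₀ + Δv.
0–5 s: ½(7 + -10)(5) = -7.5 m/s
5–8 s: ½(-10 + -12)(3) = -33 m/s
8–14 s: ½(-12 + -2)(6) = -42 m/s
Δv = -82.5 m/s, so v(14) = 10 + (-82.5) = -72.5 m/s.

-72.5 m/s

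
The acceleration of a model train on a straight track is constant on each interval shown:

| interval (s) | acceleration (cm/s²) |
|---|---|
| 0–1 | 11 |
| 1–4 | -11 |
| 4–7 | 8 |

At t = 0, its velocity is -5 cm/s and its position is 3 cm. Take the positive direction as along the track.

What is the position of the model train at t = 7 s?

On each constant-a segment, Δv = aΔt and Δx = v₀Δt + ½aΔt²; chain segment to segment.
0–1 s: v starts -5 cm/s; Δx = -5·1 + ½·11·1² = 0.5 cm; v ends 6 cm/s.
1–4 s: v starts 6 cm/s; Δx = 6·3 + ½·-11·3² = -31.5 cm; v ends -27 cm/s.
4–7 s: v starts -27 cm/s; Δx = -27·3 + ½·8·3² = -45 cm; v ends -3 cm/s.
x(7) = 3 + Σ Δx = -73 cm.

-73 cm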